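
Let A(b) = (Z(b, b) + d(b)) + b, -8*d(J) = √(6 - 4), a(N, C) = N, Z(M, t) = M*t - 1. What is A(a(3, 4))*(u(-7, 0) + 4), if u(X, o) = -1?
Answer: 33 - 3*√2/8 ≈ 32.470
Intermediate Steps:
Z(M, t) = -1 + M*t
d(J) = -√2/8 (d(J) = -√(6 - 4)/8 = -√2/8)
A(b) = -1 + b + b² - √2/8 (A(b) = ((-1 + b*b) - √2/8) + b = ((-1 + b²) - √2/8) + b = (-1 + b² - √2/8) + b = -1 + b + b² - √2/8)
A(a(3, 4))*(u(-7, 0) + 4) = (-1 + 3 + 3² - √2/8)*(-1 + 4) = (-1 + 3 + 9 - √2/8)*3 = (11 - √2/8)*3 = 33 - 3*√2/8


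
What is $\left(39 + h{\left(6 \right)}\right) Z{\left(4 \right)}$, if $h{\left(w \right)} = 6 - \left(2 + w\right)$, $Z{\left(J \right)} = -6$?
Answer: $-222$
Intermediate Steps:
$h{\left(w \right)} = 4 - w$
$\left(39 + h{\left(6 \right)}\right) Z{\left(4 \right)} = \left(39 + \left(4 - 6\right)\right) \left(-6\right) = \left(39 - 2\right) \left(-6\right) = 37 \left(-6\right) = -222$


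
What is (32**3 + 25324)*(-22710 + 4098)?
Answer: -1081208304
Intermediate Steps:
(32**3 + 25324)*(-22710 + 4098) = (32768 + 25324)*(-18612) = 58092*(-18612) = -1081208304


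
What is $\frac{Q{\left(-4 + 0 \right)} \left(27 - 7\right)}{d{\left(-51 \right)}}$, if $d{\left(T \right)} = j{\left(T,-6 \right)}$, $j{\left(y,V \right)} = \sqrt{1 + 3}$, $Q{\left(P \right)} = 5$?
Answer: $50$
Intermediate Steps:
$j{\left(y,V \right)} = 2$ ($j{\left(y,V \right)} = \sqrt{4} = 2$)
$d{\left(T \right)} = 2$
$\frac{Q{\left(-4 + 0 \right)} \left(27 - 7\right)}{d{\left(-51 \right)}} = \frac{5 \left(27 - 7\right)}{2} = 5 \cdot 20 \cdot \frac{1}{2} = 100 \cdot \frac{1}{2} = 50$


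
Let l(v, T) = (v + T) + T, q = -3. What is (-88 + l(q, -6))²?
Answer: 10609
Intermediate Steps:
l(v, T) = v + 2*T (l(v, T) = (T + v) + T = v + 2*T)
(-88 + l(q, -6))² = (-88 + (-3 + 2*(-6)))² = (-88 + (-3 - 12))² = (-88 - 15)² = (-103)² = 10609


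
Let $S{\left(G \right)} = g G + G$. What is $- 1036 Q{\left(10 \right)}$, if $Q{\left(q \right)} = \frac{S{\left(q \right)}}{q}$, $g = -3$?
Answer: $2072$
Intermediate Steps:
$S{\left(G \right)} = - 2 G$ ($S{\left(G \right)} = - 3 G + G = - 2 G$)
$Q{\left(q \right)} = -2$ ($Q{\left(q \right)} = \frac{\left(-2\right) q}{q} = -2$)
$- 1036 Q{\left(10 \right)} = \left(-1036\right) \left(-2\right) = 2072$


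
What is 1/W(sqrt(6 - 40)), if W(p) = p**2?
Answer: -1/34 ≈ -0.029412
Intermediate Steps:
1/W(sqrt(6 - 40)) = 1/((sqrt(6 - 40))**2) = 1/((sqrt(-34))**2) = 1/((I*sqrt(34))**2) = 1/(-34) = -1/34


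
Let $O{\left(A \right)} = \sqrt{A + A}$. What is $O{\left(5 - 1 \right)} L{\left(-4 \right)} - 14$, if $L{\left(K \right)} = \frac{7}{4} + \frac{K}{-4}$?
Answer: $-14 + \frac{11 \sqrt{2}}{2} \approx -6.2218$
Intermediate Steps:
$L{\left(K \right)} = \frac{7}{4} - \frac{K}{4}$ ($L{\left(K \right)} = 7 \cdot \frac{1}{4} + K \left(- \frac{1}{4}\right) = \frac{7}{4} - \frac{K}{4}$)
$O{\left(A \right)} = \sqrt{2} \sqrt{A}$ ($O{\left(A \right)} = \sqrt{2 A} = \sqrt{2} \sqrt{A}$)
$O{\left(5 - 1 \right)} L{\left(-4 \right)} - 14 = \sqrt{2} \sqrt{5 - 1} \left(\frac{7}{4} - -1\right) - 14 = \sqrt{2} \sqrt{4} \left(\frac{7}{4} + 1\right) - 14 = \sqrt{2} \cdot 2 \cdot \frac{11}{4} - 14 = 2 \sqrt{2} \cdot \frac{11}{4} - 14 = \frac{11 \sqrt{2}}{2} - 14 = -14 + \frac{11 \sqrt{2}}{2}$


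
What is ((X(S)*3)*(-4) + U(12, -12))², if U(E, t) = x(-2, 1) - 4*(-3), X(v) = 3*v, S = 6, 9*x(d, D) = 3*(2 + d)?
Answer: 41616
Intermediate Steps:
x(d, D) = ⅔ + d/3 (x(d, D) = (3*(2 + d))/9 = (6 + 3*d)/9 = ⅔ + d/3)
U(E, t) = 12 (U(E, t) = (⅔ + (⅓)*(-2)) - 4*(-3) = (⅔ - ⅔) + 12 = 0 + 12 = 12)
((X(S)*3)*(-4) + U(12, -12))² = (((3*6)*3)*(-4) + 12)² = ((18*3)*(-4) + 12)² = (54*(-4) + 12)² = (-216 + 12)² = (-204)² = 41616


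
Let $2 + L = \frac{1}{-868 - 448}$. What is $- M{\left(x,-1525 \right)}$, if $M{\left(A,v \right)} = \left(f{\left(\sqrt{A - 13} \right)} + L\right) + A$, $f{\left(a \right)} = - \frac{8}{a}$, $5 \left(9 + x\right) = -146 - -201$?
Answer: $\frac{1}{1316} - \frac{8 i \sqrt{11}}{11} \approx 0.00075988 - 2.4121 i$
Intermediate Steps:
$x = 2$ ($x = -9 + \frac{-146 - -201}{5} = -9 + \frac{-146 + 201}{5} = -9 + \frac{1}{5} \cdot 55 = -9 + 11 = 2$)
$L = - \frac{2633}{1316}$ ($L = -2 + \frac{1}{-868 - 448} = -2 + \frac{1}{-1316} = -2 - \frac{1}{1316} = - \frac{2633}{1316} \approx -2.0008$)
$M{\left(A,v \right)} = - \frac{2633}{1316} + A - \frac{8}{\sqrt{-13 + A}}$ ($M{\left(A,v \right)} = \left(- \frac{8}{\sqrt{A - 13}} - \frac{2633}{1316}\right) + A = \left(- \frac{8}{\sqrt{-13 + A}} - \frac{2633}{1316}\right) + A = \left(- \frac{2633}{1316} - \frac{8}{\sqrt{-13 + A}}\right) + A = - \frac{2633}{1316} + A - \frac{8}{\sqrt{-13 + A}}$)
$- M{\left(x,-1525 \right)} = - (- \frac{2633}{1316} + 2 - \frac{8}{\sqrt{-13 + 2}}) = - (- \frac{2633}{1316} + 2 - \frac{8}{i \sqrt{11}}) = - (- \frac{2633}{1316} + 2 - 8 \left(- \frac{i \sqrt{11}}{11}\right)) = - (- \frac{2633}{1316} + 2 + \frac{8 i \sqrt{11}}{11}) = - (- \frac{1}{1316} + \frac{8 i \sqrt{11}}{11}) = \frac{1}{1316} - \frac{8 i \sqrt{11}}{11}$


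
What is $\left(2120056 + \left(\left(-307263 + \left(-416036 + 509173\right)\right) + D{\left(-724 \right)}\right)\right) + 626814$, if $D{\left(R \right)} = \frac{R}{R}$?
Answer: $2532745$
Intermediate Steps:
$D{\left(R \right)} = 1$
$\left(2120056 + \left(\left(-307263 + \left(-416036 + 509173\right)\right) + D{\left(-724 \right)}\right)\right) + 626814 = \left(2120056 + \left(\left(-307263 + \left(-416036 + 509173\right)\right) + 1\right)\right) + 626814 = \left(2120056 + \left(\left(-307263 + 93137\right) + 1\right)\right) + 626814 = \left(2120056 + \left(-214126 + 1\right)\right) + 626814 = \left(2120056 - 214125\right) + 626814 = 1905931 + 626814 = 2532745$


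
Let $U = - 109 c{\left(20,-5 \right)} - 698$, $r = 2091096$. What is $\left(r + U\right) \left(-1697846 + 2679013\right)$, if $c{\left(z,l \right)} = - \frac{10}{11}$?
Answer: $2051126759196$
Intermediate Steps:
$c{\left(z,l \right)} = - \frac{10}{11}$ ($c{\left(z,l \right)} = \left(-10\right) \frac{1}{11} = - \frac{10}{11}$)
$U = - \frac{6588}{11}$ ($U = \left(-109\right) \left(- \frac{10}{11}\right) - 698 = \frac{1090}{11} - 698 = - \frac{6588}{11} \approx -598.91$)
$\left(r + U\right) \left(-1697846 + 2679013\right) = \left(2091096 - \frac{6588}{11}\right) \left(-1697846 + 2679013\right) = \frac{22995468}{11} \cdot 981167 = 2051126759196$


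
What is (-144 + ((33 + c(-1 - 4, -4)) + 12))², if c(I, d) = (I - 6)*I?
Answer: 1936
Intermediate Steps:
c(I, d) = I*(-6 + I) (c(I, d) = (-6 + I)*I = I*(-6 + I))
(-144 + ((33 + c(-1 - 4, -4)) + 12))² = (-144 + ((33 + (-1 - 4)*(-6 + (-1 - 4))) + 12))² = (-144 + ((33 - 5*(-6 - 5)) + 12))² = (-144 + ((33 - 5*(-11)) + 12))² = (-144 + ((33 + 55) + 12))² = (-144 + (88 + 12))² = (-144 + 100)² = (-44)² = 1936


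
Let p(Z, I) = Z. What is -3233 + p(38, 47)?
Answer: -3195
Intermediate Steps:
-3233 + p(38, 47) = -3233 + 38 = -3195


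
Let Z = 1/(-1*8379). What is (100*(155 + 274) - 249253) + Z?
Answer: -1729031788/8379 ≈ -2.0635e+5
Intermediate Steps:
Z = -1/8379 (Z = 1/(-8379) = -1/8379 ≈ -0.00011935)
(100*(155 + 274) - 249253) + Z = (100*(155 + 274) - 249253) - 1/8379 = (100*429 - 249253) - 1/8379 = (42900 - 249253) - 1/8379 = -206353 - 1/8379 = -1729031788/8379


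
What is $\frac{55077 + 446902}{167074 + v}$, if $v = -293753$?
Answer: $- \frac{501979}{126679} \approx -3.9626$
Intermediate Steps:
$\frac{55077 + 446902}{167074 + v} = \frac{55077 + 446902}{167074 - 293753} = \frac{501979}{-126679} = 501979 \left(- \frac{1}{126679}\right) = - \frac{501979}{126679}$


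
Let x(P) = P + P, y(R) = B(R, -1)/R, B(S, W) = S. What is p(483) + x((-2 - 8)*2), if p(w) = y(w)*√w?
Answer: -40 + √483 ≈ -18.023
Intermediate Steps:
y(R) = 1 (y(R) = R/R = 1)
p(w) = √w (p(w) = 1*√w = √w)
x(P) = 2*P
p(483) + x((-2 - 8)*2) = √483 + 2*((-2 - 8)*2) = √483 + 2*(-10*2) = √483 + 2*(-20) = √483 - 40 = -40 + √483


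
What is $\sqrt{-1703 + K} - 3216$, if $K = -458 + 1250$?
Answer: $-3216 + i \sqrt{911} \approx -3216.0 + 30.183 i$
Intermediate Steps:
$K = 792$
$\sqrt{-1703 + K} - 3216 = \sqrt{-1703 + 792} - 3216 = \sqrt{-911} - 3216 = i \sqrt{911} - 3216 = -3216 + i \sqrt{911}$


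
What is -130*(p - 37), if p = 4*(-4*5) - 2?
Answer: 15470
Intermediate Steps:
p = -82 (p = 4*(-20) - 2 = -80 - 2 = -82)
-130*(p - 37) = -130*(-82 - 37) = -130*(-119) = 15470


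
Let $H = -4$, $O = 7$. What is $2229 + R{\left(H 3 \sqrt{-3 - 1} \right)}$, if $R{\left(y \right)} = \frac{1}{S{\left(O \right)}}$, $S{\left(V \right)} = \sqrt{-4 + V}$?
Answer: $2229 + \frac{\sqrt{3}}{3} \approx 2229.6$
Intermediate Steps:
$R{\left(y \right)} = \frac{\sqrt{3}}{3}$ ($R{\left(y \right)} = \frac{1}{\sqrt{-4 + 7}} = \frac{1}{\sqrt{3}} = \frac{\sqrt{3}}{3}$)
$2229 + R{\left(H 3 \sqrt{-3 - 1} \right)} = 2229 + \frac{\sqrt{3}}{3}$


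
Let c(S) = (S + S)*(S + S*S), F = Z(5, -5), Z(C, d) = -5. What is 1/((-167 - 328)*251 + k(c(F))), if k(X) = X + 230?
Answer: -1/124215 ≈ -8.0506e-6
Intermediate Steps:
F = -5
c(S) = 2*S*(S + S**2) (c(S) = (2*S)*(S + S**2) = 2*S*(S + S**2))
k(X) = 230 + X
1/((-167 - 328)*251 + k(c(F))) = 1/((-167 - 328)*251 + (230 + 2*(-5)**2*(1 - 5))) = 1/(-495*251 + (230 + 2*25*(-4))) = 1/(-124245 + (230 - 200)) = 1/(-124245 + 30) = 1/(-124215) = -1/124215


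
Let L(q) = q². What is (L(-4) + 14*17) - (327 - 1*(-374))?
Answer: -447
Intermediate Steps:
(L(-4) + 14*17) - (327 - 1*(-374)) = ((-4)² + 14*17) - (327 - 1*(-374)) = (16 + 238) - (327 + 374) = 254 - 1*701 = 254 - 701 = -447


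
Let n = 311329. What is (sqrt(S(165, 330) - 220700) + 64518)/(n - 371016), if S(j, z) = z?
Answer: -64518/59687 - I*sqrt(220370)/59687 ≈ -1.0809 - 0.007865*I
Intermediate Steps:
(sqrt(S(165, 330) - 220700) + 64518)/(n - 371016) = (sqrt(330 - 220700) + 64518)/(311329 - 371016) = (sqrt(-220370) + 64518)/(-59687) = (I*sqrt(220370) + 64518)*(-1/59687) = (64518 + I*sqrt(220370))*(-1/59687) = -64518/59687 - I*sqrt(220370)/59687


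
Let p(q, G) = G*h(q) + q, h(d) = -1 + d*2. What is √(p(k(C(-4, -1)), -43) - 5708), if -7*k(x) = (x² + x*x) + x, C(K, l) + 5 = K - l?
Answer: I*√206185/7 ≈ 64.868*I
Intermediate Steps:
C(K, l) = -5 + K - l (C(K, l) = -5 + (K - l) = -5 + K - l)
k(x) = -2*x²/7 - x/7 (k(x) = -((x² + x*x) + x)/7 = -((x² + x²) + x)/7 = -(2*x² + x)/7 = -(x + 2*x²)/7 = -2*x²/7 - x/7)
h(d) = -1 + 2*d
p(q, G) = q + G*(-1 + 2*q) (p(q, G) = G*(-1 + 2*q) + q = q + G*(-1 + 2*q))
√(p(k(C(-4, -1)), -43) - 5708) = √((-(-5 - 4 - 1*(-1))*(1 + 2*(-5 - 4 - 1*(-1)))/7 - 43*(-1 + 2*(-(-5 - 4 - 1*(-1))*(1 + 2*(-5 - 4 - 1*(-1)))/7))) - 5708) = √((-(-5 - 4 + 1)*(1 + 2*(-5 - 4 + 1))/7 - 43*(-1 + 2*(-(-5 - 4 + 1)*(1 + 2*(-5 - 4 + 1))/7))) - 5708) = √((-⅐*(-8)*(1 + 2*(-8)) - 43*(-1 + 2*(-⅐*(-8)*(1 + 2*(-8))))) - 5708) = √((-⅐*(-8)*(1 - 16) - 43*(-1 + 2*(-⅐*(-8)*(1 - 16)))) - 5708) = √((-⅐*(-8)*(-15) - 43*(-1 + 2*(-⅐*(-8)*(-15)))) - 5708) = √((-120/7 - 43*(-1 + 2*(-120/7))) - 5708) = √((-120/7 - 43*(-1 - 240/7)) - 5708) = √((-120/7 - 43*(-247/7)) - 5708) = √((-120/7 + 10621/7) - 5708) = √(10501/7 - 5708) = √(-29455/7) = I*√206185/7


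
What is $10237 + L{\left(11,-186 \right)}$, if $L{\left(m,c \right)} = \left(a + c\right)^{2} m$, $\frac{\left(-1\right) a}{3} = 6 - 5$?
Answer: $403168$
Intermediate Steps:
$a = -3$ ($a = - 3 \left(6 - 5\right) = \left(-3\right) 1 = -3$)
$L{\left(m,c \right)} = m \left(-3 + c\right)^{2}$ ($L{\left(m,c \right)} = \left(-3 + c\right)^{2} m = m \left(-3 + c\right)^{2}$)
$10237 + L{\left(11,-186 \right)} = 10237 + 11 \left(-3 - 186\right)^{2} = 10237 + 11 \left(-189\right)^{2} = 10237 + 11 \cdot 35721 = 10237 + 392931 = 403168$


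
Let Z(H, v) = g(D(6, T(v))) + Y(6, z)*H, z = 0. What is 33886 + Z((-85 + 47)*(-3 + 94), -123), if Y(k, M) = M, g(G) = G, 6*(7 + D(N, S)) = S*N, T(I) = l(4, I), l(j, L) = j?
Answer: 33883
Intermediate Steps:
T(I) = 4
D(N, S) = -7 + N*S/6 (D(N, S) = -7 + (S*N)/6 = -7 + (N*S)/6 = -7 + N*S/6)
Z(H, v) = -3 (Z(H, v) = (-7 + (⅙)*6*4) + 0*H = (-7 + 4) + 0 = -3 + 0 = -3)
33886 + Z((-85 + 47)*(-3 + 94), -123) = 33886 - 3 = 33883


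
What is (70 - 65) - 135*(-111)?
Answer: 14990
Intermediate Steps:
(70 - 65) - 135*(-111) = 5 + 14985 = 14990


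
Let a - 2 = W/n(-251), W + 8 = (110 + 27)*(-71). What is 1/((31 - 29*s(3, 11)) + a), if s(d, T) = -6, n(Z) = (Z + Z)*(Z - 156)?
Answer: 18574/3843933 ≈ 0.0048320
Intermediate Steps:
n(Z) = 2*Z*(-156 + Z) (n(Z) = (2*Z)*(-156 + Z) = 2*Z*(-156 + Z))
W = -9735 (W = -8 + (110 + 27)*(-71) = -8 + 137*(-71) = -8 - 9727 = -9735)
a = 36263/18574 (a = 2 - 9735*(-1/(502*(-156 - 251))) = 2 - 9735/(2*(-251)*(-407)) = 2 - 9735/204314 = 2 - 9735*1/204314 = 2 - 885/18574 = 36263/18574 ≈ 1.9524)
1/((31 - 29*s(3, 11)) + a) = 1/((31 - 29*(-6)) + 36263/18574) = 1/((31 + 174) + 36263/18574) = 1/(205 + 36263/18574) = 1/(3843933/18574) = 18574/3843933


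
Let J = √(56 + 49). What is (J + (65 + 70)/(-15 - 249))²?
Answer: 815145/7744 - 45*√105/44 ≈ 94.782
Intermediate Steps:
J = √105 ≈ 10.247
(J + (65 + 70)/(-15 - 249))² = (√105 + (65 + 70)/(-15 - 249))² = (√105 + 135/(-264))² = (√105 + 135*(-1/264))² = (√105 - 45/88)² = (-45/88 + √105)²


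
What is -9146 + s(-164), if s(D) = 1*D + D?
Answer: -9474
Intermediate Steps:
s(D) = 2*D (s(D) = D + D = 2*D)
-9146 + s(-164) = -9146 + 2*(-164) = -9146 - 328 = -9474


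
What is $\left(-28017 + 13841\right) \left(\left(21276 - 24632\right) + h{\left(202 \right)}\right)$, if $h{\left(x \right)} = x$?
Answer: $44711104$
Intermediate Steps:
$\left(-28017 + 13841\right) \left(\left(21276 - 24632\right) + h{\left(202 \right)}\right) = \left(-28017 + 13841\right) \left(\left(21276 - 24632\right) + 202\right) = - 14176 \left(-3356 + 202\right) = \left(-14176\right) \left(-3154\right) = 44711104$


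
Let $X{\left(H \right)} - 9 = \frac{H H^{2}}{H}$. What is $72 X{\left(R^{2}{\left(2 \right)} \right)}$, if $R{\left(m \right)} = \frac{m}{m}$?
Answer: $720$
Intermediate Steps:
$R{\left(m \right)} = 1$
$X{\left(H \right)} = 9 + H^{2}$ ($X{\left(H \right)} = 9 + \frac{H H^{2}}{H} = 9 + \frac{H^{3}}{H} = 9 + H^{2}$)
$72 X{\left(R^{2}{\left(2 \right)} \right)} = 72 \left(9 + \left(1^{2}\right)^{2}\right) = 72 \left(9 + 1^{2}\right) = 72 \left(9 + 1\right) = 72 \cdot 10 = 720$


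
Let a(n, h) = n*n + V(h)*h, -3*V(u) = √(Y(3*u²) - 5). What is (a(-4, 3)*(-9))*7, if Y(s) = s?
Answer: -1008 + 63*√22 ≈ -712.50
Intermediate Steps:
V(u) = -√(-5 + 3*u²)/3 (V(u) = -√(3*u² - 5)/3 = -√(-5 + 3*u²)/3)
a(n, h) = n² - h*√(-5 + 3*h²)/3 (a(n, h) = n*n + (-√(-5 + 3*h²)/3)*h = n² - h*√(-5 + 3*h²)/3)
(a(-4, 3)*(-9))*7 = (((-4)² - ⅓*3*√(-5 + 3*3²))*(-9))*7 = ((16 - ⅓*3*√(-5 + 3*9))*(-9))*7 = ((16 - ⅓*3*√(-5 + 27))*(-9))*7 = ((16 - ⅓*3*√22)*(-9))*7 = ((16 - √22)*(-9))*7 = (-144 + 9*√22)*7 = -1008 + 63*√22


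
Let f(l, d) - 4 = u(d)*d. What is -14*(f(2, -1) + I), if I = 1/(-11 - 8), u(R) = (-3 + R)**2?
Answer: 3206/19 ≈ 168.74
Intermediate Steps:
I = -1/19 (I = 1/(-19) = -1/19 ≈ -0.052632)
f(l, d) = 4 + d*(-3 + d)**2 (f(l, d) = 4 + (-3 + d)**2*d = 4 + d*(-3 + d)**2)
-14*(f(2, -1) + I) = -14*((4 - (-3 - 1)**2) - 1/19) = -14*((4 - 1*(-4)**2) - 1/19) = -14*((4 - 1*16) - 1/19) = -14*((4 - 16) - 1/19) = -14*(-12 - 1/19) = -14*(-229/19) = 3206/19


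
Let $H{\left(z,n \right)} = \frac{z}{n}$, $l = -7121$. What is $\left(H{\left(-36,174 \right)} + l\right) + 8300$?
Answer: $\frac{34185}{29} \approx 1178.8$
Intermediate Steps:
$\left(H{\left(-36,174 \right)} + l\right) + 8300 = \left(- \frac{36}{174} - 7121\right) + 8300 = \left(\left(-36\right) \frac{1}{174} - 7121\right) + 8300 = \left(- \frac{6}{29} - 7121\right) + 8300 = - \frac{206515}{29} + 8300 = \frac{34185}{29}$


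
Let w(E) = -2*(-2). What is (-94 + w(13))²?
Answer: 8100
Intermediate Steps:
w(E) = 4
(-94 + w(13))² = (-94 + 4)² = (-90)² = 8100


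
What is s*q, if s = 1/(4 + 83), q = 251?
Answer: 251/87 ≈ 2.8851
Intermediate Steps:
s = 1/87 ≈ 0.011494
s*q = (1/87)*251 = 251/87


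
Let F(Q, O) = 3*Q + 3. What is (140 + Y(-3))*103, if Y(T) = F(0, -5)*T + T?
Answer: 13184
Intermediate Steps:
F(Q, O) = 3 + 3*Q
Y(T) = 4*T (Y(T) = (3 + 3*0)*T + T = (3 + 0)*T + T = 3*T + T = 4*T)
(140 + Y(-3))*103 = (140 + 4*(-3))*103 = (140 - 12)*103 = 128*103 = 13184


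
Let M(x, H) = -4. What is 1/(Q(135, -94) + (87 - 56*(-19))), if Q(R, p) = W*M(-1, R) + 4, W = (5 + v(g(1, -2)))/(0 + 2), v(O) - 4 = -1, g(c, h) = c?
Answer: 1/1139 ≈ 0.00087796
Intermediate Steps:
v(O) = 3 (v(O) = 4 - 1 = 3)
W = 4 (W = (5 + 3)/(0 + 2) = 8/2 = 8*(½) = 4)
Q(R, p) = -12 (Q(R, p) = 4*(-4) + 4 = -16 + 4 = -12)
1/(Q(135, -94) + (87 - 56*(-19))) = 1/(-12 + (87 - 56*(-19))) = 1/(-12 + (87 + 1064)) = 1/(-12 + 1151) = 1/1139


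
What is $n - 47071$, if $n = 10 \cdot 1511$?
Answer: $-31961$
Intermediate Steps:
$n = 15110$
$n - 47071 = 15110 - 47071 = -31961$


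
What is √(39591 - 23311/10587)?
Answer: √4437293377722/10587 ≈ 198.97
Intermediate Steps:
√(39591 - 23311/10587) = √(419126606/10587) = √4437293377722/10587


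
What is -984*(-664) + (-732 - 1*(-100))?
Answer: 652744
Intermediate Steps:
-984*(-664) + (-732 - 1*(-100)) = 653376 + (-732 + 100) = 653376 - 632 = 652744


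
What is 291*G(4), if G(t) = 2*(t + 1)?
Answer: 2910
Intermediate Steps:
G(t) = 2 + 2*t (G(t) = 2*(1 + t) = 2 + 2*t)
291*G(4) = 291*(2 + 2*4) = 291*(2 + 8) = 291*10 = 2910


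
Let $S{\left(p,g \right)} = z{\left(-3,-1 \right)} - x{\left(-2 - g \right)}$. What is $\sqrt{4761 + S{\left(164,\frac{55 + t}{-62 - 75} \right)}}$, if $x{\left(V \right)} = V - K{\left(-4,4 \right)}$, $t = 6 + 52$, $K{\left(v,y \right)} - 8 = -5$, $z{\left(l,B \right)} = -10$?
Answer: $\frac{\sqrt{89249883}}{137} \approx 68.958$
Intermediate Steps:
$K{\left(v,y \right)} = 3$ ($K{\left(v,y \right)} = 8 - 5 = 3$)
$t = 58$
$x{\left(V \right)} = -3 + V$ ($x{\left(V \right)} = V - 3 = -3 + V$)
$S{\left(p,g \right)} = -5 + g$ ($S{\left(p,g \right)} = -10 - \left(-3 - \left(2 + g\right)\right) = -10 - \left(-5 - g\right) = -10 + \left(5 + g\right) = -5 + g$)
$\sqrt{4761 + S{\left(164,\frac{55 + t}{-62 - 75} \right)}} = \sqrt{4761 - \left(5 - \frac{55 + 58}{-62 - 75}\right)} = \sqrt{4761 - \left(5 - \frac{113}{-137}\right)} = \sqrt{4761 + \left(-5 + 113 \left(- \frac{1}{137}\right)\right)} = \sqrt{4761 - \frac{798}{137}} = \sqrt{\frac{651459}{137}} = \frac{\sqrt{89249883}}{137}$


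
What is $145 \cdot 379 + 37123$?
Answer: $92078$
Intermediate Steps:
$145 \cdot 379 + 37123 = 54955 + 37123 = 92078$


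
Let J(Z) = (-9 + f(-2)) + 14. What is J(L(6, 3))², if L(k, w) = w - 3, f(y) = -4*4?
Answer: 121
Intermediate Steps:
f(y) = -16
L(k, w) = -3 + w
J(Z) = -11 (J(Z) = (-9 - 16) + 14 = -25 + 14 = -11)
J(L(6, 3))² = (-11)² = 121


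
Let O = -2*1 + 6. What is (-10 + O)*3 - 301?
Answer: -319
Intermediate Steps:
O = 4 (O = -2 + 6 = 4)
(-10 + O)*3 - 301 = (-10 + 4)*3 - 301 = -6*3 - 301 = -18 - 301 = -319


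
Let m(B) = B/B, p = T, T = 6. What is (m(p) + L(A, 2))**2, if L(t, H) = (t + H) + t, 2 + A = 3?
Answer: 25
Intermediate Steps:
A = 1 (A = -2 + 3 = 1)
L(t, H) = H + 2*t (L(t, H) = (H + t) + t = H + 2*t)
p = 6
m(B) = 1
(m(p) + L(A, 2))**2 = (1 + (2 + 2*1))**2 = (1 + (2 + 2))**2 = (1 + 4)**2 = 5**2 = 25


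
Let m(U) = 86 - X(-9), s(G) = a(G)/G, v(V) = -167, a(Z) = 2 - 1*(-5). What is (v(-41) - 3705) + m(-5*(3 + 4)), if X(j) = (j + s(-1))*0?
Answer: -3786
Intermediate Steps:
a(Z) = 7 (a(Z) = 2 + 5 = 7)
s(G) = 7/G
X(j) = 0 (X(j) = (j + 7/(-1))*0 = (j + 7*(-1))*0 = (j - 7)*0 = (-7 + j)*0 = 0)
m(U) = 86 (m(U) = 86 - 1*0 = 86 + 0 = 86)
(v(-41) - 3705) + m(-5*(3 + 4)) = (-167 - 3705) + 86 = -3872 + 86 = -3786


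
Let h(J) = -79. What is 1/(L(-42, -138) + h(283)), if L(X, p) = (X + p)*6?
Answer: -1/1159 ≈ -0.00086281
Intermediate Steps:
L(X, p) = 6*X + 6*p
1/(L(-42, -138) + h(283)) = 1/((6*(-42) + 6*(-138)) - 79) = 1/((-252 - 828) - 79) = 1/(-1080 - 79) = 1/(-1159) = -1/1159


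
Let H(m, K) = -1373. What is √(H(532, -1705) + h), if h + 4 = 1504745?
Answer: 2*√375842 ≈ 1226.1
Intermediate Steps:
h = 1504741 (h = -4 + 1504745 = 1504741)
√(H(532, -1705) + h) = √(-1373 + 1504741) = √1503368 = 2*√375842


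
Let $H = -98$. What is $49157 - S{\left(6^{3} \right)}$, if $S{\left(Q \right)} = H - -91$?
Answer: $49164$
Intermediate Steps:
$S{\left(Q \right)} = -7$ ($S{\left(Q \right)} = -98 - -91 = -98 + 91 = -7$)
$49157 - S{\left(6^{3} \right)} = 49157 - -7 = 49157 + 7 = 49164$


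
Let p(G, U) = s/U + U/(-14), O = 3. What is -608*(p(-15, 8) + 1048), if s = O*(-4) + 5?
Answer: -4454132/7 ≈ -6.3631e+5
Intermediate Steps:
s = -7 (s = 3*(-4) + 5 = -12 + 5 = -7)
p(G, U) = -7/U - U/14 (p(G, U) = -7/U + U/(-14) = -7/U + U*(-1/14) = -7/U - U/14)
-608*(p(-15, 8) + 1048) = -608*((-7/8 - 1/14*8) + 1048) = -608*((-7*1/8 - 4/7) + 1048) = -608*((-7/8 - 4/7) + 1048) = -608*(-81/56 + 1048) = -608*58607/56 = -4454132/7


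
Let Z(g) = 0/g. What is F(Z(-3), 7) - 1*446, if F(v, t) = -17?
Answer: -463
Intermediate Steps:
Z(g) = 0
F(Z(-3), 7) - 1*446 = -17 - 1*446 = -17 - 446 = -463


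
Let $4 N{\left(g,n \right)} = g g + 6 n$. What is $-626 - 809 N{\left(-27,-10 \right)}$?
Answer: $- \frac{543725}{4} \approx -1.3593 \cdot 10^{5}$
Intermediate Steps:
$N{\left(g,n \right)} = \frac{g^{2}}{4} + \frac{3 n}{2}$ ($N{\left(g,n \right)} = \frac{g g + 6 n}{4} = \frac{g^{2} + 6 n}{4} = \frac{g^{2}}{4} + \frac{3 n}{2}$)
$-626 - 809 N{\left(-27,-10 \right)} = -626 - 809 \left(\frac{\left(-27\right)^{2}}{4} + \frac{3}{2} \left(-10\right)\right) = -626 - 809 \left(\frac{1}{4} \cdot 729 - 15\right) = -626 - 809 \left(\frac{729}{4} - 15\right) = -626 - \frac{541221}{4} = - \frac{543725}{4}$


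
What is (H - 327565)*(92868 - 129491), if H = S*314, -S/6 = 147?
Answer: 22139079599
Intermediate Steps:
S = -882 (S = -6*147 = -882)
H = -276948 (H = -882*314 = -276948)
(H - 327565)*(92868 - 129491) = (-276948 - 327565)*(92868 - 129491) = -604513*(-36623) = 22139079599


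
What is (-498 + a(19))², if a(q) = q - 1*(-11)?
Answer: 219024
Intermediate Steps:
a(q) = 11 + q (a(q) = q + 11 = 11 + q)
(-498 + a(19))² = (-498 + (11 + 19))² = (-498 + 30)² = (-468)² = 219024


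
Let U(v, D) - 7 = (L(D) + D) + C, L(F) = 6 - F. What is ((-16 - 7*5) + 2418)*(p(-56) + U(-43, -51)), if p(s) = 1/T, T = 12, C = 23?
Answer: 341637/4 ≈ 85409.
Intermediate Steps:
U(v, D) = 36 (U(v, D) = 7 + (((6 - D) + D) + 23) = 7 + (6 + 23) = 7 + 29 = 36)
p(s) = 1/12
((-16 - 7*5) + 2418)*(p(-56) + U(-43, -51)) = ((-16 - 7*5) + 2418)*(1/12 + 36) = ((-16 - 35) + 2418)*(433/12) = (-51 + 2418)*(433/12) = 2367*(433/12) = 341637/4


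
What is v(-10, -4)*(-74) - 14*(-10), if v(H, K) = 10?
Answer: -600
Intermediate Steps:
v(-10, -4)*(-74) - 14*(-10) = 10*(-74) - 14*(-10) = -740 + 140 = -600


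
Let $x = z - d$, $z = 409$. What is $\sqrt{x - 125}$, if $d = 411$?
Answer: $i \sqrt{127} \approx 11.269 i$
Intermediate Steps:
$x = -2$ ($x = 409 - 411 = -2$)
$\sqrt{x - 125} = \sqrt{-2 - 125} = \sqrt{-127} = i \sqrt{127}$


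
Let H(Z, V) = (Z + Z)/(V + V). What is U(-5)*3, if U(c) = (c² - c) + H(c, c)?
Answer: 93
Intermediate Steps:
H(Z, V) = Z/V (H(Z, V) = (2*Z)/((2*V)) = (2*Z)*(1/(2*V)) = Z/V)
U(c) = 1 + c² - c (U(c) = (c² - c) + c/c = (c² - c) + 1 = 1 + c² - c)
U(-5)*3 = (1 + (-5)² - 1*(-5))*3 = (1 + 25 + 5)*3 = 31*3 = 93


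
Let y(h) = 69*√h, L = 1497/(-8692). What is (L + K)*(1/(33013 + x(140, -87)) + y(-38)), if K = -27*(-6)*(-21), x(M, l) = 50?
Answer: -9857227/95794532 - 2040445989*I*√38/8692 ≈ -0.1029 - 1.4471e+6*I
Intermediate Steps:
L = -1497/8692 (L = 1497*(-1/8692) = -1497/8692 ≈ -0.17223)
K = -3402 (K = 162*(-21) = -3402)
(L + K)*(1/(33013 + x(140, -87)) + y(-38)) = (-1497/8692 - 3402)*(1/(33013 + 50) + 69*√(-38)) = -29571681*(1/33063 + 69*(I*√38))/8692 = -29571681*(1/33063 + 69*I*√38)/8692 = -9857227/95794532 - 2040445989*I*√38/8692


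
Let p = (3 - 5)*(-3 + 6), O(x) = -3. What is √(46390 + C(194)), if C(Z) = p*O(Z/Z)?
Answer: 2*√11602 ≈ 215.43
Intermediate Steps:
p = -6 (p = -2*3 = -6)
C(Z) = 18 (C(Z) = -6*(-3) = 18)
√(46390 + C(194)) = √(46390 + 18) = √46408 = 2*√11602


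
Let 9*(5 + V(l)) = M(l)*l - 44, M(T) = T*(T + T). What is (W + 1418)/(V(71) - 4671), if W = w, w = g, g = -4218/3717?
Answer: 2633244/139117811 ≈ 0.018928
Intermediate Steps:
M(T) = 2*T**2 (M(T) = T*(2*T) = 2*T**2)
V(l) = -89/9 + 2*l**3/9 (V(l) = -5 + ((2*l**2)*l - 44)/9 = -5 + (2*l**3 - 44)/9 = -5 + (-44 + 2*l**3)/9 = -5 + (-44/9 + 2*l**3/9) = -89/9 + 2*l**3/9)
g = -1406/1239 (g = -4218*1/3717 = -1406/1239 ≈ -1.1348)
w = -1406/1239 ≈ -1.1348
W = -1406/1239 ≈ -1.1348
(W + 1418)/(V(71) - 4671) = (-1406/1239 + 1418)/((-89/9 + (2/9)*71**3) - 4671) = 1755496/(1239*((-89/9 + (2/9)*357911) - 4671)) = 1755496/(1239*((-89/9 + 715822/9) - 4671)) = 1755496/(1239*(715733/9 - 4671)) = 1755496/(1239*(673694/9)) = (1755496/1239)*(9/673694) = 2633244/139117811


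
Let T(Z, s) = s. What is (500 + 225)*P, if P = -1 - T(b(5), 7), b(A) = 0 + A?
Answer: -5800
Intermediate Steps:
b(A) = A
P = -8 (P = -1 - 1*7 = -1 - 7 = -8)
(500 + 225)*P = (500 + 225)*(-8) = 725*(-8) = -5800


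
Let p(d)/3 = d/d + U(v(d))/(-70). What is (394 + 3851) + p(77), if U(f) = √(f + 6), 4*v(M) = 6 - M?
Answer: 4248 - 3*I*√47/140 ≈ 4248.0 - 0.14691*I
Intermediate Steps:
v(M) = 3/2 - M/4 (v(M) = (6 - M)/4 = 3/2 - M/4)
U(f) = √(6 + f)
p(d) = 3 - 3*√(15/2 - d/4)/70 (p(d) = 3*(d/d + √(6 + (3/2 - d/4))/(-70)) = 3*(1 + √(15/2 - d/4)*(-1/70)) = 3*(1 - √(15/2 - d/4)/70) = 3 - 3*√(15/2 - d/4)/70)
(394 + 3851) + p(77) = (394 + 3851) + (3 - 3*√(30 - 1*77)/140) = 4245 + (3 - 3*√(30 - 77)/140) = 4245 + (3 - 3*I*√47/140) = 4248 - 3*I*√47/140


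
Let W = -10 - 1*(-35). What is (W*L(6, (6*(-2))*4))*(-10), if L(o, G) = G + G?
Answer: 24000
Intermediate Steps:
W = 25 (W = -10 + 35 = 25)
L(o, G) = 2*G
(W*L(6, (6*(-2))*4))*(-10) = (25*(2*((6*(-2))*4)))*(-10) = (25*(2*(-12*4)))*(-10) = (25*(2*(-48)))*(-10) = (25*(-96))*(-10) = -2400*(-10) = 24000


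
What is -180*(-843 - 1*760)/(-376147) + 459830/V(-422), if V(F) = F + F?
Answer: -86603601385/158734034 ≈ -545.59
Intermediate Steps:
V(F) = 2*F
-180*(-843 - 1*760)/(-376147) + 459830/V(-422) = -180*(-843 - 1*760)/(-376147) + 459830/((2*(-422))) = -180*(-843 - 760)*(-1/376147) + 459830/(-844) = -180*(-1603)*(-1/376147) + 459830*(-1/844) = 288540*(-1/376147) - 229915/422 = -288540/376147 - 229915/422 = -86603601385/158734034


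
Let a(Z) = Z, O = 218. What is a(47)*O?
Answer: 10246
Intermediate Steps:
a(47)*O = 47*218 = 10246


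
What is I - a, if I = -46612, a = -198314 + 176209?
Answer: -24507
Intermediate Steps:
a = -22105
I - a = -46612 - 1*(-22105) = -46612 + 22105 = -24507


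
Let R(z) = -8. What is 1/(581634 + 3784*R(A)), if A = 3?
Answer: 1/551362 ≈ 1.8137e-6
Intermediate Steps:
1/(581634 + 3784*R(A)) = 1/(581634 + 3784*(-8)) = 1/(581634 - 30272) = 1/551362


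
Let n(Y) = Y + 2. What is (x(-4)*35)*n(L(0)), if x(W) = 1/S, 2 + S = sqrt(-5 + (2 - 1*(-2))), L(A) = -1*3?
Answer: 14 + 7*I ≈ 14.0 + 7.0*I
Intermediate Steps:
L(A) = -3
S = -2 + I (S = -2 + sqrt(-5 + (2 - 1*(-2))) = -2 + sqrt(-5 + (2 + 2)) = -2 + sqrt(-5 + 4) = -2 + sqrt(-1) = -2 + I ≈ -2.0 + 1.0*I)
n(Y) = 2 + Y
x(W) = (-2 - I)/5 (x(W) = 1/(-2 + I) = (-2 - I)/5)
(x(-4)*35)*n(L(0)) = ((-2/5 - I/5)*35)*(2 - 3) = (-14 - 7*I)*(-1) = 14 + 7*I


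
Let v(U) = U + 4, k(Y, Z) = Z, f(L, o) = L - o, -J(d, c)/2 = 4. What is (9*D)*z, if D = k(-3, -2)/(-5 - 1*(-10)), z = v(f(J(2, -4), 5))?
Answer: 162/5 ≈ 32.400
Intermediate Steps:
J(d, c) = -8 (J(d, c) = -2*4 = -8)
v(U) = 4 + U
z = -9 (z = 4 + (-8 - 1*5) = 4 + (-8 - 5) = 4 - 13 = -9)
D = -2/5 (D = -2/(-5 - 1*(-10)) = -2/(-5 + 10) = -2/5 ≈ -0.40000)
(9*D)*z = (9*(-2/5))*(-9) = -18/5*(-9) = 162/5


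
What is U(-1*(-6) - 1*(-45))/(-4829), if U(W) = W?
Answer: -51/4829 ≈ -0.010561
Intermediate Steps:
U(-1*(-6) - 1*(-45))/(-4829) = (-1*(-6) - 1*(-45))/(-4829) = (6 + 45)*(-1/4829) = 51*(-1/4829) = -51/4829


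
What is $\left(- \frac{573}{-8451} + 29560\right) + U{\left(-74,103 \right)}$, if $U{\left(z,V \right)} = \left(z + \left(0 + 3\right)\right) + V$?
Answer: $\frac{83360855}{2817} \approx 29592.0$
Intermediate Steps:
$U{\left(z,V \right)} = 3 + V + z$ ($U{\left(z,V \right)} = \left(z + 3\right) + V = \left(3 + z\right) + V = 3 + V + z$)
$\left(- \frac{573}{-8451} + 29560\right) + U{\left(-74,103 \right)} = \left(- \frac{573}{-8451} + 29560\right) + \left(3 + 103 - 74\right) = \left(\left(-573\right) \left(- \frac{1}{8451}\right) + 29560\right) + 32 = \left(\frac{191}{2817} + 29560\right) + 32 = \frac{83270711}{2817} + 32 = \frac{83360855}{2817}$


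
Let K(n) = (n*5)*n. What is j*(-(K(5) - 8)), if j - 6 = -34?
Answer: 3276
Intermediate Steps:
j = -28 (j = 6 - 34 = -28)
K(n) = 5*n**2 (K(n) = (5*n)*n = 5*n**2)
j*(-(K(5) - 8)) = -(-28)*(5*5**2 - 8) = -(-28)*(5*25 - 8) = -(-28)*(125 - 8) = -(-28)*117 = -28*(-117) = 3276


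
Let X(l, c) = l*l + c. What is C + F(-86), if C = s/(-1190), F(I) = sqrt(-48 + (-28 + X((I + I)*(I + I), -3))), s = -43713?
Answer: 43713/1190 + sqrt(875212977) ≈ 29621.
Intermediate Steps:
X(l, c) = c + l**2 (X(l, c) = l**2 + c = c + l**2)
F(I) = sqrt(-79 + 16*I**4) (F(I) = sqrt(-48 + (-28 + (-3 + ((I + I)*(I + I))**2))) = sqrt(-48 + (-28 + (-3 + ((2*I)*(2*I))**2))) = sqrt(-48 + (-28 + (-3 + (4*I**2)**2))) = sqrt(-48 + (-28 + (-3 + 16*I**4))) = sqrt(-48 + (-31 + 16*I**4)) = sqrt(-79 + 16*I**4))
C = 43713/1190 (C = -43713/(-1190) = -43713*(-1/1190) = 43713/1190 ≈ 36.734)
C + F(-86) = 43713/1190 + sqrt(-79 + 16*(-86)**4) = 43713/1190 + sqrt(-79 + 16*54700816) = 43713/1190 + sqrt(-79 + 875213056) = 43713/1190 + sqrt(875212977)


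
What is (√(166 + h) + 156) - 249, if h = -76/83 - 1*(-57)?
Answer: -93 + √1529939/83 ≈ -78.098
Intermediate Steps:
h = 4655/83 (h = -76*1/83 + 57 = -76/83 + 57 = 4655/83 ≈ 56.084)
(√(166 + h) + 156) - 249 = (√(166 + 4655/83) + 156) - 249 = (√(18433/83) + 156) - 249 = (√1529939/83 + 156) - 249 = (156 + √1529939/83) - 249 = -93 + √1529939/83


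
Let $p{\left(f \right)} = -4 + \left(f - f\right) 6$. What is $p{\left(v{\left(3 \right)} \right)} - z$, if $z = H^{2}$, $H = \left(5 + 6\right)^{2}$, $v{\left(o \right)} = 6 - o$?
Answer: $-14645$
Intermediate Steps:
$H = 121$ ($H = 11^{2} = 121$)
$p{\left(f \right)} = -4$ ($p{\left(f \right)} = -4 + 0 \cdot 6 = -4 + 0 = -4$)
$z = 14641$ ($z = 121^{2} = 14641$)
$p{\left(v{\left(3 \right)} \right)} - z = -4 - 14641 = -14645$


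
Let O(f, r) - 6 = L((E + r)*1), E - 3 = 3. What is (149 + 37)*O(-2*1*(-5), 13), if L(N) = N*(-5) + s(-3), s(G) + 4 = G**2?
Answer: -15624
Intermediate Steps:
E = 6 (E = 3 + 3 = 6)
s(G) = -4 + G**2
L(N) = 5 - 5*N (L(N) = N*(-5) + (-4 + (-3)**2) = -5*N + (-4 + 9) = -5*N + 5 = 5 - 5*N)
O(f, r) = -19 - 5*r (O(f, r) = 6 + (5 - 5*(6 + r)) = 6 + (5 + (-30 - 5*r)) = 6 + (-25 - 5*r) = -19 - 5*r)
(149 + 37)*O(-2*1*(-5), 13) = (149 + 37)*(-19 - 5*13) = 186*(-19 - 65) = 186*(-84) = -15624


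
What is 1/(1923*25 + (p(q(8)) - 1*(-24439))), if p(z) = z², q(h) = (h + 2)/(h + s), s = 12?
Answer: 4/290057 ≈ 1.3790e-5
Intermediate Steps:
q(h) = (2 + h)/(12 + h) (q(h) = (h + 2)/(h + 12) = (2 + h)/(12 + h))
1/(1923*25 + (p(q(8)) - 1*(-24439))) = 1/(1923*25 + (((2 + 8)/(12 + 8))² - 1*(-24439))) = 1/(48075 + ((10/20)² + 24439)) = 1/(48075 + (((1/20)*10)² + 24439)) = 1/(48075 + ((½)² + 24439)) = 1/(48075 + (¼ + 24439)) = 1/(48075 + 97757/4) = 1/(290057/4) = 4/290057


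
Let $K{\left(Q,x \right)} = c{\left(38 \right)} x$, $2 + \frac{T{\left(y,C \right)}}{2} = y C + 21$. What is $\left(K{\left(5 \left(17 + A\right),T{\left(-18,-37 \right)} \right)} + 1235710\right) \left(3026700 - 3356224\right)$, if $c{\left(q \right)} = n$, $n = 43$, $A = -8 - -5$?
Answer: $-426608360880$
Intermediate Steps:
$A = -3$ ($A = -8 + 5 = -3$)
$c{\left(q \right)} = 43$
$T{\left(y,C \right)} = 38 + 2 C y$ ($T{\left(y,C \right)} = -4 + 2 \left(y C + 21\right) = -4 + 2 \left(C y + 21\right) = -4 + 2 \left(21 + C y\right) = -4 + \left(42 + 2 C y\right) = 38 + 2 C y$)
$K{\left(Q,x \right)} = 43 x$
$\left(K{\left(5 \left(17 + A\right),T{\left(-18,-37 \right)} \right)} + 1235710\right) \left(3026700 - 3356224\right) = \left(43 \left(38 + 2 \left(-37\right) \left(-18\right)\right) + 1235710\right) \left(3026700 - 3356224\right) = \left(43 \left(38 + 1332\right) + 1235710\right) \left(-329524\right) = \left(43 \cdot 1370 + 1235710\right) \left(-329524\right) = \left(58910 + 1235710\right) \left(-329524\right) = 1294620 \left(-329524\right) = -426608360880$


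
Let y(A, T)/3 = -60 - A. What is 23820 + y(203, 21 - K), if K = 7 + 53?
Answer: 23031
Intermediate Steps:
K = 60
y(A, T) = -180 - 3*A (y(A, T) = 3*(-60 - A) = -180 - 3*A)
23820 + y(203, 21 - K) = 23820 + (-180 - 3*203) = 23820 + (-180 - 609) = 23820 - 789 = 23031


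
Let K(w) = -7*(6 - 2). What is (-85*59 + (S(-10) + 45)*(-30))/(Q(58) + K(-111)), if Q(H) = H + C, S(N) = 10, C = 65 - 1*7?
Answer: -6665/88 ≈ -75.739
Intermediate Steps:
K(w) = -28 (K(w) = -7*4 = -28)
C = 58 (C = 65 - 7 = 58)
Q(H) = 58 + H (Q(H) = H + 58 = 58 + H)
(-85*59 + (S(-10) + 45)*(-30))/(Q(58) + K(-111)) = (-85*59 + (10 + 45)*(-30))/((58 + 58) - 28) = (-5015 + 55*(-30))/(116 - 28) = (-5015 - 1650)/88 = -6665*1/88 = -6665/88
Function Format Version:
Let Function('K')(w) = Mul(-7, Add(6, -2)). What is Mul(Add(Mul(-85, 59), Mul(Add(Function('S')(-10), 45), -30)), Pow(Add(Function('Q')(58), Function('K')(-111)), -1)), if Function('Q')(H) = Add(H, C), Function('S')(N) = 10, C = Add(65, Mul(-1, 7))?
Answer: Rational(-6665, 88) ≈ -75.739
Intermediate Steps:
Function('K')(w) = -28 (Function('K')(w) = Mul(-7, 4) = -28)
C = 58 (C = Add(65, -7) = 58)
Function('Q')(H) = Add(58, H) (Function('Q')(H) = Add(H, 58) = Add(58, H))
Mul(Add(Mul(-85, 59), Mul(Add(Function('S')(-10), 45), -30)), Pow(Add(Function('Q')(58), Function('K')(-111)), -1)) = Mul(Add(Mul(-85, 59), Mul(Add(10, 45), -30)), Pow(Add(Add(58, 58), -28), -1)) = Mul(Add(-5015, Mul(55, -30)), Pow(Add(116, -28), -1)) = Mul(Add(-5015, -1650), Pow(88, -1)) = Mul(-6665, Rational(1, 88)) = Rational(-6665, 88)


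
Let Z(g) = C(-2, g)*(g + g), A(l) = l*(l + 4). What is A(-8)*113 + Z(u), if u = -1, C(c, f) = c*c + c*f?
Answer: 3604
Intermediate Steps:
C(c, f) = c**2 + c*f
A(l) = l*(4 + l)
Z(g) = 2*g*(4 - 2*g) (Z(g) = (-2*(-2 + g))*(g + g) = (4 - 2*g)*(2*g) = 2*g*(4 - 2*g))
A(-8)*113 + Z(u) = -8*(4 - 8)*113 + 4*(-1)*(2 - 1*(-1)) = -8*(-4)*113 + 4*(-1)*(2 + 1) = 32*113 + 4*(-1)*3 = 3616 - 12 = 3604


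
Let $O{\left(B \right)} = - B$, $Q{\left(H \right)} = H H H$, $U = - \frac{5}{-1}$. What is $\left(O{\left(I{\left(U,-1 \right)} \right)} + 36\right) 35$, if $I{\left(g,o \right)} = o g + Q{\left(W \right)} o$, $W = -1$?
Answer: $1400$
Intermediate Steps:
$U = 5$ ($U = \left(-5\right) \left(-1\right) = 5$)
$Q{\left(H \right)} = H^{3}$ ($Q{\left(H \right)} = H^{2} H = H^{3}$)
$I{\left(g,o \right)} = - o + g o$ ($I{\left(g,o \right)} = o g + \left(-1\right)^{3} o = g o - o = - o + g o$)
$\left(O{\left(I{\left(U,-1 \right)} \right)} + 36\right) 35 = \left(- \left(-1\right) \left(-1 + 5\right) + 36\right) 35 = \left(- \left(-1\right) 4 + 36\right) 35 = \left(\left(-1\right) \left(-4\right) + 36\right) 35 = \left(4 + 36\right) 35 = 40 \cdot 35 = 1400$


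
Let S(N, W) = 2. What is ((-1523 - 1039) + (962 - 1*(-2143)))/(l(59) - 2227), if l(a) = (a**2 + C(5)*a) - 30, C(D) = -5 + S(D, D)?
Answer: 181/349 ≈ 0.51862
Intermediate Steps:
C(D) = -3 (C(D) = -5 + 2 = -3)
l(a) = -30 + a**2 - 3*a (l(a) = (a**2 - 3*a) - 30 = -30 + a**2 - 3*a)
((-1523 - 1039) + (962 - 1*(-2143)))/(l(59) - 2227) = ((-1523 - 1039) + (962 - 1*(-2143)))/((-30 + 59**2 - 3*59) - 2227) = (-2562 + (962 + 2143))/((-30 + 3481 - 177) - 2227) = (-2562 + 3105)/(3274 - 2227) = 543/1047 = 543*(1/1047) = 181/349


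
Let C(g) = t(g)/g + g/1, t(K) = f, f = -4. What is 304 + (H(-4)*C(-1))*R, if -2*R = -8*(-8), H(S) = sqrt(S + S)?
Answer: 304 - 192*I*sqrt(2) ≈ 304.0 - 271.53*I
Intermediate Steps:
t(K) = -4
H(S) = sqrt(2)*sqrt(S) (H(S) = sqrt(2*S) = sqrt(2)*sqrt(S))
C(g) = g - 4/g (C(g) = -4/g + g/1 = -4/g + g*1 = -4/g + g = g - 4/g)
R = -32 (R = -(-4)*(-8) = -1/2*64 = -32)
304 + (H(-4)*C(-1))*R = 304 + ((sqrt(2)*sqrt(-4))*(-1 - 4/(-1)))*(-32) = 304 + ((sqrt(2)*(2*I))*(-1 - 4*(-1)))*(-32) = 304 + ((2*I*sqrt(2))*(-1 + 4))*(-32) = 304 + ((2*I*sqrt(2))*3)*(-32) = 304 + (6*I*sqrt(2))*(-32) = 304 - 192*I*sqrt(2)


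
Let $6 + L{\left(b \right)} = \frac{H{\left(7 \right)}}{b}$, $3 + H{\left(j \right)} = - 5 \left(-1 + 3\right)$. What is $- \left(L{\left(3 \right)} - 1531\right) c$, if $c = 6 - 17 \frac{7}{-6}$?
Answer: $\frac{358360}{9} \approx 39818.0$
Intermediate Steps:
$c = \frac{155}{6}$ ($c = 6 - 17 \cdot 7 \left(- \frac{1}{6}\right) = 6 - - \frac{119}{6} = 6 + \frac{119}{6} = \frac{155}{6} \approx 25.833$)
$H{\left(j \right)} = -13$ ($H{\left(j \right)} = -3 - 5 \left(-1 + 3\right) = -3 - 10 = -13$)
$L{\left(b \right)} = -6 - \frac{13}{b}$
$- \left(L{\left(3 \right)} - 1531\right) c = - \frac{\left(\left(-6 - \frac{13}{3}\right) - 1531\right) 155}{6} = - \frac{\left(- \frac{31}{3} - 1531\right) 155}{6} = - \frac{\left(-4624\right) 155}{3 \cdot 6} = \left(-1\right) \left(- \frac{358360}{9}\right) = \frac{358360}{9}$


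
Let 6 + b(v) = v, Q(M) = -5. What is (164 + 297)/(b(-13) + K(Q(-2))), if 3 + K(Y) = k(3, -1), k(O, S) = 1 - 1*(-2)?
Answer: -461/19 ≈ -24.263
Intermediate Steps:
k(O, S) = 3 (k(O, S) = 1 + 2 = 3)
b(v) = -6 + v
K(Y) = 0 (K(Y) = -3 + 3 = 0)
(164 + 297)/(b(-13) + K(Q(-2))) = (164 + 297)/((-6 - 13) + 0) = 461/(-19 + 0) = 461/(-19) = 461*(-1/19) = -461/19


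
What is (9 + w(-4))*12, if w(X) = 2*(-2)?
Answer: 60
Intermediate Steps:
w(X) = -4
(9 + w(-4))*12 = (9 - 4)*12 = 5*12 = 60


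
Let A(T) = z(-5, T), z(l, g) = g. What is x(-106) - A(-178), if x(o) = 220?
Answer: 398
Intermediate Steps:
A(T) = T
x(-106) - A(-178) = 220 - 1*(-178) = 220 + 178 = 398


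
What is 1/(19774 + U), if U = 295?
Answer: 1/20069 ≈ 4.9828e-5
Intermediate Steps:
1/(19774 + U) = 1/(19774 + 295) = 1/20069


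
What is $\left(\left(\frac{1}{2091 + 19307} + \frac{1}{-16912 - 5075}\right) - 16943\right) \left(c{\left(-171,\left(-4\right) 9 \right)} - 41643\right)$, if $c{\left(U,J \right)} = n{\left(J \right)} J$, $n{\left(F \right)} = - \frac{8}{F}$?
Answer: $\frac{332012858097758179}{470477826} \approx 7.0569 \cdot 10^{8}$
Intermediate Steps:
$c{\left(U,J \right)} = -8$ ($c{\left(U,J \right)} = - \frac{8}{J} J = -8$)
$\left(\left(\frac{1}{2091 + 19307} + \frac{1}{-16912 - 5075}\right) - 16943\right) \left(c{\left(-171,\left(-4\right) 9 \right)} - 41643\right) = \left(\left(\frac{1}{2091 + 19307} + \frac{1}{-16912 - 5075}\right) - 16943\right) \left(-8 - 41643\right) = \left(\left(\frac{1}{21398} + \frac{1}{-21987}\right) - 16943\right) \left(-41651\right) = \left(\left(\frac{1}{21398} - \frac{1}{21987}\right) - 16943\right) \left(-41651\right) = \left(\frac{589}{470477826} - 16943\right) \left(-41651\right) = \left(- \frac{7971305805329}{470477826}\right) \left(-41651\right) = \frac{332012858097758179}{470477826}$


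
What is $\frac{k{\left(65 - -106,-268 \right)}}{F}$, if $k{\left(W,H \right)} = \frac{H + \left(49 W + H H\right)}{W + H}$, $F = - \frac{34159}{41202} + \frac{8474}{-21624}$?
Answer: $\frac{5934854329740}{8793049709} \approx 674.95$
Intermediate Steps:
$F = - \frac{90649997}{74246004}$ ($F = \left(-34159\right) \frac{1}{41202} + 8474 \left(- \frac{1}{21624}\right) = - \frac{34159}{41202} - \frac{4237}{10812} = - \frac{90649997}{74246004} \approx -1.2209$)
$k{\left(W,H \right)} = \frac{H + H^{2} + 49 W}{H + W}$ ($k{\left(W,H \right)} = \frac{H + \left(49 W + H^{2}\right)}{H + W} = \frac{H + \left(H^{2} + 49 W\right)}{H + W} = \frac{H + H^{2} + 49 W}{H + W}$)
$\frac{k{\left(65 - -106,-268 \right)}}{F} = \frac{\frac{1}{-268 + \left(65 - -106\right)} \left(-268 + \left(-268\right)^{2} + 49 \left(65 - -106\right)\right)}{- \frac{90649997}{74246004}} = \frac{-268 + 71824 + 49 \left(65 + 106\right)}{-268 + \left(65 + 106\right)} \left(- \frac{74246004}{90649997}\right) = \frac{-268 + 71824 + 49 \cdot 171}{-268 + 171} \left(- \frac{74246004}{90649997}\right) = \frac{-268 + 71824 + 8379}{-97} \left(- \frac{74246004}{90649997}\right) = \left(- \frac{1}{97}\right) 79935 \left(- \frac{74246004}{90649997}\right) = \left(- \frac{79935}{97}\right) \left(- \frac{74246004}{90649997}\right) = \frac{5934854329740}{8793049709}$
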